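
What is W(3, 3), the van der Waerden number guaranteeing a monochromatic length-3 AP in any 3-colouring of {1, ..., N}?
W(3, 3) = 27

This is a classical value, W(3, 3) = 27, established by combining an explicit 3-colouring of {1, ..., 26} with no monochromatic 3-AP (giving the lower bound W(3, 3) > 26) and a finite case analysis / exhaustive computer search showing every 3-colouring of {1, ..., 27} has such an AP.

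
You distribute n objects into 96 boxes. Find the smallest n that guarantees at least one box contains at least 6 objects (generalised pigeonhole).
n = (6 − 1)·96 + 1 = 481

By the generalised pigeonhole principle, to guarantee some box contains ≥ r objects we need more than (r − 1) · k objects total. Threshold: n = (r − 1) · k + 1. With r = 6 and k = 96: n = 5 · 96 + 1 = 480 + 1 = 481. For n = 480 = 5 · 96, we can put exactly 5 objects in every box, avoiding 6 in any single one — so 481 is tight.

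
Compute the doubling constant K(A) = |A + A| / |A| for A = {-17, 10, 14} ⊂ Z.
K = |A + A| / |A| = 6/3 = 2

Enumerate A + A = {a + b : a, b ∈ A}. With |A| = 3, there are |A|^2 = 9 ordered sum pairs; collecting distinct values, A + A = {-34, -7, -3, 20, 24, 28}, so |A + A| = 6. Thus K = 6/3 = 2. For comparison, the minimum possible |A + A| over all 3-element sets is 2·3 − 1 = 5 (so min K = 5/3), attained only by arithmetic progressions.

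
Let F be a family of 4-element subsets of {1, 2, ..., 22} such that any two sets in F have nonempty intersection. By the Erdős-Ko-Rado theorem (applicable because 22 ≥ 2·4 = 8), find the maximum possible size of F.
max |F| = C(21, 3) = 1330

Erdős-Ko-Rado (1961): when n ≥ 2k, max |F| = C(n−1, k−1). The bound is attained by the star {A : i ∈ A} for any fixed i ∈ [n]. Here C(22−1, 4−1) = C(21, 3) = 1330.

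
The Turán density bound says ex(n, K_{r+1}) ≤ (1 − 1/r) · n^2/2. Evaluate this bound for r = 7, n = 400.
Turán density bound = (6/7) · 400^2/2 = 480000/7 ≈ 68571.4286

Turán's theorem: ex(n, K_{r+1}) is achieved by the complete r-partite Turán graph T(n, r) with parts as balanced as possible, and is at most (1 − 1/r) · n^2/2. For r = 7, n = 400: the density bound is (6/7) · 160000/2 = 480000/7 ≈ 68571.4286. The integer-valued extremum is e(T(400, 7)) = 68571, which is strictly less than the density bound 480000/7 since 7 ∤ 400 (the parts of T(400, 7) cannot all be equal).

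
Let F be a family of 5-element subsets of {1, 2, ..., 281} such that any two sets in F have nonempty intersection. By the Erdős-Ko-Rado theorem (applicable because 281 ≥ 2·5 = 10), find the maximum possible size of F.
max |F| = C(280, 4) = 250654530

Erdős-Ko-Rado (1961): when n ≥ 2k, max |F| = C(n−1, k−1). The bound is attained by the star {A : i ∈ A} for any fixed i ∈ [n]. Here C(281−1, 5−1) = C(280, 4) = 250654530.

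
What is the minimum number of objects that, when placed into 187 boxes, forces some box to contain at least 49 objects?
n = (49 − 1)·187 + 1 = 8977

By the generalised pigeonhole principle, to guarantee some box contains ≥ r objects we need more than (r − 1) · k objects total. Threshold: n = (r − 1) · k + 1. With r = 49 and k = 187: n = 48 · 187 + 1 = 8976 + 1 = 8977. For n = 8976 = 48 · 187, we can put exactly 48 objects in every box, avoiding 49 in any single one — so 8977 is tight.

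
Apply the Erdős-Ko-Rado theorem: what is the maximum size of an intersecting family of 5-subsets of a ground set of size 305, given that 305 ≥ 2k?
max |F| = C(304, 4) = 348881876

The Erdős-Ko-Rado theorem states: for n ≥ 2k, an intersecting family of k-subsets of an n-element set has size at most C(n − 1, k − 1), with equality for 'star' families {A ⊆ [n] : |A| = k, i ∈ A} (fix an element i). For n = 305, k = 5: C(304, 4) = 348881876.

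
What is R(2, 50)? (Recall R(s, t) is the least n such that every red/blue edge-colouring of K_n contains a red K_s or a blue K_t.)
R(2, 50) = 50

R(2, k) = k for all k ≥ 2: in a 2-colouring of K_k, either some edge is red (a red K_2) or all edges are blue (a blue K_k). And K_{49} coloured all-blue has no blue K_50, so R(2, 50) > 49. Hence R(2, 50) = 50.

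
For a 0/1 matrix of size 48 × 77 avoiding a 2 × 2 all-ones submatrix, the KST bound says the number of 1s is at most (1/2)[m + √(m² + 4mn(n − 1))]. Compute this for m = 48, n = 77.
z(48, 77; 2, 2) ≤ (1/2)[48 + √(48² + 4·48·77·76)] = (1/2)[48 + √1125888] = 554.5393

Kővári–Sós–Turán: let r_1, ..., r_48 be the row sums and z = Σ r_i the total number of 1s. Each pair of columns can share at most one row with both entries 1 (else a 2×2 all-ones block appears), so Σ_i C(r_i, 2) ≤ C(77, 2) = 2926. By convexity Σ_i C(r_i, 2) ≥ 48·C(z/48, 2) = z(z − 48)/(2·48), giving z² − 48z − 48·77·76 ≤ 0 and hence z ≤ (1/2)[48 + √(2304 + 4·280896)] = (1/2)[48 + √1125888] ≈ (1/2)(48 + 1061.0787) = 554.5393.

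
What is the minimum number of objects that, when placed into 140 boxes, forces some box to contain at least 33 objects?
n = (33 − 1)·140 + 1 = 4481

By the generalised pigeonhole principle, to guarantee some box contains ≥ r objects we need more than (r − 1) · k objects total. Threshold: n = (r − 1) · k + 1. With r = 33 and k = 140: n = 32 · 140 + 1 = 4480 + 1 = 4481. For n = 4480 = 32 · 140, we can put exactly 32 objects in every box, avoiding 33 in any single one — so 4481 is tight.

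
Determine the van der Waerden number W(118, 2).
W(118, 2) = 118 + 1 = 119

A 2-term AP is any pair of integers, so a monochromatic 2-AP exists iff some colour is used at least twice. With 118 colours, the colouring i ↦ i on {1, ..., 118} uses each colour once, avoiding any monochromatic pair, so W(118, 2) > 118. For {1, ..., 119}, pigeonhole forces two integers of the same colour, which form a monochromatic 2-AP. Hence W(118, 2) = 119.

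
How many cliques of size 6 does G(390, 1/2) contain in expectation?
E[# K_6] = C(390, 6) · (1/2)^C(6, 2) = 4701889697505 / 2^15 ≈ 143490286.178741

For each 6-subset S of vertices (there are C(390, 6) = 4701889697505 such S), let X_S = 1 if S induces a K_6 (all C(6, 2) = 15 edges present). Then P(X_S = 1) = (1/2)^15 = 1/32768. By linearity of expectation, E[# K_6] = C(390, 6) · (1/2)^15 = 4701889697505 / 32768 ≈ 143490286.178741.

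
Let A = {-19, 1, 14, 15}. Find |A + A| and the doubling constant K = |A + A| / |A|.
K = |A + A| / |A| = 10/4 = 5/2

Enumerate A + A = {a + b : a, b ∈ A}. With |A| = 4, there are |A|^2 = 16 ordered sum pairs; collecting distinct values, A + A = {-38, -18, -5, -4, 2, 15, 16, 28, 29, 30}, so |A + A| = 10. Thus K = 10/4 = 5/2. For comparison, the minimum possible |A + A| over all 4-element sets is 2·4 − 1 = 7 (so min K = 7/4), attained only by arithmetic progressions.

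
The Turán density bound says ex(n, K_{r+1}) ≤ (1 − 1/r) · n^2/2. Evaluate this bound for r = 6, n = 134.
Turán density bound = (5/6) · 134^2/2 = 22445/3 ≈ 7481.6667

Turán's theorem: ex(n, K_{r+1}) is achieved by the complete r-partite Turán graph T(n, r) with parts as balanced as possible, and is at most (1 − 1/r) · n^2/2. For r = 6, n = 134: the density bound is (5/6) · 17956/2 = 22445/3 ≈ 7481.6667. The integer-valued extremum is e(T(134, 6)) = 7481, which is strictly less than the density bound 22445/3 since 6 ∤ 134 (the parts of T(134, 6) cannot all be equal).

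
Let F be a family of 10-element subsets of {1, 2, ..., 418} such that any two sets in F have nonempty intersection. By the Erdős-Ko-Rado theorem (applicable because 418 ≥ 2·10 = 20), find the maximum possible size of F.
max |F| = C(417, 9) = 963187959225058060

The Erdős-Ko-Rado theorem states: for n ≥ 2k, an intersecting family of k-subsets of an n-element set has size at most C(n − 1, k − 1), with equality for 'star' families {A ⊆ [n] : |A| = k, i ∈ A} (fix an element i). For n = 418, k = 10: C(417, 9) = 963187959225058060.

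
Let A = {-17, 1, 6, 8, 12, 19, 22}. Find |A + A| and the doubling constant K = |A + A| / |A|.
K = |A + A| / |A| = 26/7

Enumerate A + A = {a + b : a, b ∈ A}. With |A| = 7, there are |A|^2 = 49 ordered sum pairs; collecting distinct values, A + A = {-34, -16, -11, -9, -5, 2, 5, 7, 9, 12, 13, 14, 16, 18, 20, 23, 24, 25, 27, 28, 30, 31, 34, 38, 41, 44}, so |A + A| = 26. Thus K = 26/7. For comparison, the minimum possible |A + A| over all 7-element sets is 2·7 − 1 = 13 (so min K = 13/7), attained only by arithmetic progressions.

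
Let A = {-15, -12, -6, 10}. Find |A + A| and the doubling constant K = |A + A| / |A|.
K = |A + A| / |A| = 10/4 = 5/2

Enumerate A + A = {a + b : a, b ∈ A}. With |A| = 4, there are |A|^2 = 16 ordered sum pairs; collecting distinct values, A + A = {-30, -27, -24, -21, -18, -12, -5, -2, 4, 20}, so |A + A| = 10. Thus K = 10/4 = 5/2. For comparison, the minimum possible |A + A| over all 4-element sets is 2·4 − 1 = 7 (so min K = 7/4), attained only by arithmetic progressions.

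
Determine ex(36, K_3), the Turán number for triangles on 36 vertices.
ex(36, K_3) = ⌊36^2/4⌋ = 324

Mantel (1907): a triangle-free graph on n vertices has at most ⌊n^2/4⌋ edges, with equality for the complete bipartite graph K_{⌊n/2⌋, ⌈n/2⌉}. For n = 36: ⌊36^2/4⌋ = ⌊1296/4⌋ = 324. The extremal graph is K_{18, 18}, which has 18·18 = 324 edges.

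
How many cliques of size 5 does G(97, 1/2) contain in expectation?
E[# K_5] = C(97, 5) · (1/2)^C(5, 2) = 64446024 / 2^10 = 8055753/128 = 62935.5703125

For each 5-subset S of vertices (there are C(97, 5) = 64446024 such S), let X_S = 1 if S induces a K_5 (all C(5, 2) = 10 edges present). Then P(X_S = 1) = (1/2)^10 = 1/1024. By linearity of expectation, E[# K_5] = C(97, 5) · (1/2)^10 = 64446024 / 1024 = 8055753/128 = 62935.5703125.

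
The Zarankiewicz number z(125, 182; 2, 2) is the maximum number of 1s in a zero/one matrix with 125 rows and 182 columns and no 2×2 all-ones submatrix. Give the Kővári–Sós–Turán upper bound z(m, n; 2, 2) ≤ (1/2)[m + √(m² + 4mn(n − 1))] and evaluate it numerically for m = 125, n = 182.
z(125, 182; 2, 2) ≤ (1/2)[125 + √(125² + 4·125·182·181)] = (1/2)[125 + √16486625] = 2092.6863

Kővári–Sós–Turán: let r_1, ..., r_125 be the row sums and z = Σ r_i the total number of 1s. Each pair of columns can share at most one row with both entries 1 (else a 2×2 all-ones block appears), so Σ_i C(r_i, 2) ≤ C(182, 2) = 16471. By convexity Σ_i C(r_i, 2) ≥ 125·C(z/125, 2) = z(z − 125)/(2·125), giving z² − 125z − 125·182·181 ≤ 0 and hence z ≤ (1/2)[125 + √(15625 + 4·4117750)] = (1/2)[125 + √16486625] ≈ (1/2)(125 + 4060.3725) = 2092.6863.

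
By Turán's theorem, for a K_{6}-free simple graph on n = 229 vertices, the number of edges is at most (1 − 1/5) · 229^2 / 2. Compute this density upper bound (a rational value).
Turán density bound = (4/5) · 229^2/2 = 104882/5 ≈ 20976.4

Turán's theorem: ex(n, K_{r+1}) is achieved by the complete r-partite Turán graph T(n, r) with parts as balanced as possible, and is at most (1 − 1/r) · n^2/2. For r = 5, n = 229: the density bound is (4/5) · 52441/2 = 104882/5 ≈ 20976.4. The integer-valued extremum is e(T(229, 5)) = 20976, which is strictly less than the density bound 104882/5 since 5 ∤ 229 (the parts of T(229, 5) cannot all be equal).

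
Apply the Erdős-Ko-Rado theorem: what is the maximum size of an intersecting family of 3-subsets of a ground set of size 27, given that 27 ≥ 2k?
max |F| = C(26, 2) = 325

The Erdős-Ko-Rado theorem states: for n ≥ 2k, an intersecting family of k-subsets of an n-element set has size at most C(n − 1, k − 1), with equality for 'star' families {A ⊆ [n] : |A| = k, i ∈ A} (fix an element i). For n = 27, k = 3: C(26, 2) = 325.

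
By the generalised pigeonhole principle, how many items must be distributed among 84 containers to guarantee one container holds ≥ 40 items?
n = (40 − 1)·84 + 1 = 3277

By the generalised pigeonhole principle, to guarantee some box contains ≥ r objects we need more than (r − 1) · k objects total. Threshold: n = (r − 1) · k + 1. With r = 40 and k = 84: n = 39 · 84 + 1 = 3276 + 1 = 3277. For n = 3276 = 39 · 84, we can put exactly 39 objects in every box, avoiding 40 in any single one — so 3277 is tight.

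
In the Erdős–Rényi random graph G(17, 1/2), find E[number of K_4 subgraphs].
E[# K_4] = C(17, 4) · (1/2)^C(4, 2) = 2380 / 2^6 = 595/16 = 37.1875

For each 4-subset S of vertices (there are C(17, 4) = 2380 such S), let X_S = 1 if S induces a K_4 (all C(4, 2) = 6 edges present). Then P(X_S = 1) = (1/2)^6 = 1/64. By linearity of expectation, E[# K_4] = C(17, 4) · (1/2)^6 = 2380 / 64 = 595/16 = 37.1875.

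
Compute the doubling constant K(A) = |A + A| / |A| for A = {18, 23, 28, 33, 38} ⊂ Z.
K = |A + A| / |A| = 9/5

Enumerate A + A = {a + b : a, b ∈ A}. With |A| = 5, there are |A|^2 = 25 ordered sum pairs; collecting distinct values, A + A = {36, 41, 46, 51, 56, 61, 66, 71, 76}, so |A + A| = 9. Thus K = 9/5. Here |A + A| = 2|A| − 1 = 9, the minimum possible — so K = 9/5 is minimal, which holds iff A is an arithmetic progression.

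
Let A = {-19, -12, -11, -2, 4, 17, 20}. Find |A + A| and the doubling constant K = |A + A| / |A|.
K = |A + A| / |A| = 27/7

Enumerate A + A = {a + b : a, b ∈ A}. With |A| = 7, there are |A|^2 = 49 ordered sum pairs; collecting distinct values, A + A = {-38, -31, -30, -24, -23, -22, -21, -15, -14, -13, -8, -7, -4, -2, 1, 2, 5, 6, 8, 9, 15, 18, 21, 24, 34, 37, 40}, so |A + A| = 27. Thus K = 27/7. For comparison, the minimum possible |A + A| over all 7-element sets is 2·7 − 1 = 13 (so min K = 13/7), attained only by arithmetic progressions.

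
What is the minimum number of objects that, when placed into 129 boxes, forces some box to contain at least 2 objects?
n = (2 − 1)·129 + 1 = 130

By the generalised pigeonhole principle, to guarantee some box contains ≥ r objects we need more than (r − 1) · k objects total. Threshold: n = (r − 1) · k + 1. With r = 2 and k = 129: n = 1 · 129 + 1 = 129 + 1 = 130. For n = 129 = 1 · 129, we can put exactly 1 objects in every box, avoiding 2 in any single one — so 130 is tight.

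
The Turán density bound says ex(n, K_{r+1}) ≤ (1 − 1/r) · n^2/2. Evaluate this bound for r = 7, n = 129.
Turán density bound = (6/7) · 129^2/2 = 49923/7 ≈ 7131.8571

Turán's theorem: ex(n, K_{r+1}) is achieved by the complete r-partite Turán graph T(n, r) with parts as balanced as possible, and is at most (1 − 1/r) · n^2/2. For r = 7, n = 129: the density bound is (6/7) · 16641/2 = 49923/7 ≈ 7131.8571. The integer-valued extremum is e(T(129, 7)) = 7131, which is strictly less than the density bound 49923/7 since 7 ∤ 129 (the parts of T(129, 7) cannot all be equal).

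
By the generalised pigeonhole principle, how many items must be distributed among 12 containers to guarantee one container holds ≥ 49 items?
n = (49 − 1)·12 + 1 = 577

By the generalised pigeonhole principle, to guarantee some box contains ≥ r objects we need more than (r − 1) · k objects total. Threshold: n = (r − 1) · k + 1. With r = 49 and k = 12: n = 48 · 12 + 1 = 576 + 1 = 577. For n = 576 = 48 · 12, we can put exactly 48 objects in every box, avoiding 49 in any single one — so 577 is tight.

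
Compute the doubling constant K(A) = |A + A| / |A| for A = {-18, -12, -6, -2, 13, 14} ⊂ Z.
K = |A + A| / |A| = 19/6

Enumerate A + A = {a + b : a, b ∈ A}. With |A| = 6, there are |A|^2 = 36 ordered sum pairs; collecting distinct values, A + A = {-36, -30, -24, -20, -18, -14, -12, -8, -5, -4, 1, 2, 7, 8, 11, 12, 26, 27, 28}, so |A + A| = 19. Thus K = 19/6. For comparison, the minimum possible |A + A| over all 6-element sets is 2·6 − 1 = 11 (so min K = 11/6), attained only by arithmetic progressions.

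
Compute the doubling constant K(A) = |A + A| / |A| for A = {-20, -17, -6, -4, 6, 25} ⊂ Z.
K = |A + A| / |A| = 21/6 = 7/2

Enumerate A + A = {a + b : a, b ∈ A}. With |A| = 6, there are |A|^2 = 36 ordered sum pairs; collecting distinct values, A + A = {-40, -37, -34, -26, -24, -23, -21, -14, -12, -11, -10, -8, 0, 2, 5, 8, 12, 19, 21, 31, 50}, so |A + A| = 21. Thus K = 21/6 = 7/2. For comparison, the minimum possible |A + A| over all 6-element sets is 2·6 − 1 = 11 (so min K = 11/6), attained only by arithmetic progressions.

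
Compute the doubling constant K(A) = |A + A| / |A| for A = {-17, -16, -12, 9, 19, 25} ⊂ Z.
K = |A + A| / |A| = 21/6 = 7/2

Enumerate A + A = {a + b : a, b ∈ A}. With |A| = 6, there are |A|^2 = 36 ordered sum pairs; collecting distinct values, A + A = {-34, -33, -32, -29, -28, -24, -8, -7, -3, 2, 3, 7, 8, 9, 13, 18, 28, 34, 38, 44, 50}, so |A + A| = 21. Thus K = 21/6 = 7/2. For comparison, the minimum possible |A + A| over all 6-element sets is 2·6 − 1 = 11 (so min K = 11/6), attained only by arithmetic progressions.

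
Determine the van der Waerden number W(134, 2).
W(134, 2) = 134 + 1 = 135

A 2-term AP is any pair of integers, so a monochromatic 2-AP exists iff some colour is used at least twice. With 134 colours, the colouring i ↦ i on {1, ..., 134} uses each colour once, avoiding any monochromatic pair, so W(134, 2) > 134. For {1, ..., 135}, pigeonhole forces two integers of the same colour, which form a monochromatic 2-AP. Hence W(134, 2) = 135.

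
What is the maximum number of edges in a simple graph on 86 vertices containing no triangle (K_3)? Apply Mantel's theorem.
ex(86, K_3) = ⌊86^2/4⌋ = 1849

Mantel (1907): a triangle-free graph on n vertices has at most ⌊n^2/4⌋ edges, with equality for the complete bipartite graph K_{⌊n/2⌋, ⌈n/2⌉}. For n = 86: ⌊86^2/4⌋ = ⌊7396/4⌋ = 1849. The extremal graph is K_{43, 43}, which has 43·43 = 1849 edges.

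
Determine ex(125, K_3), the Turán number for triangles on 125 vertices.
ex(125, K_3) = ⌊125^2/4⌋ = 3906

Mantel (1907): a triangle-free graph on n vertices has at most ⌊n^2/4⌋ edges, with equality for the complete bipartite graph K_{⌊n/2⌋, ⌈n/2⌉}. For n = 125: ⌊125^2/4⌋ = ⌊15625/4⌋ = 3906. The extremal graph is K_{62, 63}, which has 62·63 = 3906 edges.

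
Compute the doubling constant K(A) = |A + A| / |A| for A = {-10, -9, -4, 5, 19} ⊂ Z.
K = |A + A| / |A| = 14/5

Enumerate A + A = {a + b : a, b ∈ A}. With |A| = 5, there are |A|^2 = 25 ordered sum pairs; collecting distinct values, A + A = {-20, -19, -18, -14, -13, -8, -5, -4, 1, 9, 10, 15, 24, 38}, so |A + A| = 14. Thus K = 14/5. For comparison, the minimum possible |A + A| over all 5-element sets is 2·5 − 1 = 9 (so min K = 9/5), attained only by arithmetic progressions.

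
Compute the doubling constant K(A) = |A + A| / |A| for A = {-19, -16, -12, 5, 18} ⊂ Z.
K = |A + A| / |A| = 15/5 = 3

Enumerate A + A = {a + b : a, b ∈ A}. With |A| = 5, there are |A|^2 = 25 ordered sum pairs; collecting distinct values, A + A = {-38, -35, -32, -31, -28, -24, -14, -11, -7, -1, 2, 6, 10, 23, 36}, so |A + A| = 15. Thus K = 15/5 = 3. For comparison, the minimum possible |A + A| over all 5-element sets is 2·5 − 1 = 9 (so min K = 9/5), attained only by arithmetic progressions.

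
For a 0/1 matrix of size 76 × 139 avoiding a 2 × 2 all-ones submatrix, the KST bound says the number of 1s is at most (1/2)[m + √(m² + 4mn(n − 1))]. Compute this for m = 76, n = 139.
z(76, 139; 2, 2) ≤ (1/2)[76 + √(76² + 4·76·139·138)] = (1/2)[76 + √5837104] = 1246.005

Kővári–Sós–Turán: let r_1, ..., r_76 be the row sums and z = Σ r_i the total number of 1s. Each pair of columns can share at most one row with both entries 1 (else a 2×2 all-ones block appears), so Σ_i C(r_i, 2) ≤ C(139, 2) = 9591. By convexity Σ_i C(r_i, 2) ≥ 76·C(z/76, 2) = z(z − 76)/(2·76), giving z² − 76z − 76·139·138 ≤ 0 and hence z ≤ (1/2)[76 + √(5776 + 4·1457832)] = (1/2)[76 + √5837104] ≈ (1/2)(76 + 2416.0099) = 1246.005.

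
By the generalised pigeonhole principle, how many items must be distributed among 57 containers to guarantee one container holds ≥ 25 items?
n = (25 − 1)·57 + 1 = 1369

By the generalised pigeonhole principle, to guarantee some box contains ≥ r objects we need more than (r − 1) · k objects total. Threshold: n = (r − 1) · k + 1. With r = 25 and k = 57: n = 24 · 57 + 1 = 1368 + 1 = 1369. For n = 1368 = 24 · 57, we can put exactly 24 objects in every box, avoiding 25 in any single one — so 1369 is tight.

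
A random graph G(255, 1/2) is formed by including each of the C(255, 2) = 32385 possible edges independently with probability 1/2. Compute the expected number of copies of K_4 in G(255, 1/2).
E[# K_4] = C(255, 4) · (1/2)^C(4, 2) = 172061505 / 2^6 = 2688461.015625

For each 4-subset S of vertices (there are C(255, 4) = 172061505 such S), let X_S = 1 if S induces a K_4 (all C(4, 2) = 6 edges present). Then P(X_S = 1) = (1/2)^6 = 1/64. By linearity of expectation, E[# K_4] = C(255, 4) · (1/2)^6 = 172061505 / 64 = 2688461.015625.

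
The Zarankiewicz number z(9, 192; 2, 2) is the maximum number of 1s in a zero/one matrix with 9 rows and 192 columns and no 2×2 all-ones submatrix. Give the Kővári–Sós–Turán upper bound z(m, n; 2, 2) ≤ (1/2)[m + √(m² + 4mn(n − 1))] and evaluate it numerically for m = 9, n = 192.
z(9, 192; 2, 2) ≤ (1/2)[9 + √(9² + 4·9·192·191)] = (1/2)[9 + √1320273] = 579.0157

Kővári–Sós–Turán: let r_1, ..., r_9 be the row sums and z = Σ r_i the total number of 1s. Each pair of columns can share at most one row with both entries 1 (else a 2×2 all-ones block appears), so Σ_i C(r_i, 2) ≤ C(192, 2) = 18336. By convexity Σ_i C(r_i, 2) ≥ 9·C(z/9, 2) = z(z − 9)/(2·9), giving z² − 9z − 9·192·191 ≤ 0 and hence z ≤ (1/2)[9 + √(81 + 4·330048)] = (1/2)[9 + √1320273] ≈ (1/2)(9 + 1149.0313) = 579.0157.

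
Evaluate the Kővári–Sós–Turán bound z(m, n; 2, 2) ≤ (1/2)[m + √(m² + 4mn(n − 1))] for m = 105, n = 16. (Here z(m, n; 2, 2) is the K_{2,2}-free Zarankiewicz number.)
z(105, 16; 2, 2) ≤ (1/2)[105 + √(105² + 4·105·16·15)] = (1/2)[105 + √111825] = 219.7012

Kővári–Sós–Turán: let r_1, ..., r_105 be the row sums and z = Σ r_i the total number of 1s. Each pair of columns can share at most one row with both entries 1 (else a 2×2 all-ones block appears), so Σ_i C(r_i, 2) ≤ C(16, 2) = 120. By convexity Σ_i C(r_i, 2) ≥ 105·C(z/105, 2) = z(z − 105)/(2·105), giving z² − 105z − 105·16·15 ≤ 0 and hence z ≤ (1/2)[105 + √(11025 + 4·25200)] = (1/2)[105 + √111825] ≈ (1/2)(105 + 334.4025) = 219.7012.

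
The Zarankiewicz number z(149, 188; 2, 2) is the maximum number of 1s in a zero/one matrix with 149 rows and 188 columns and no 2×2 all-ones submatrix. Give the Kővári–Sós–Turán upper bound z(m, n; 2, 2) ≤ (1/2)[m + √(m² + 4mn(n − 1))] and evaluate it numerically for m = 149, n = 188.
z(149, 188; 2, 2) ≤ (1/2)[149 + √(149² + 4·149·188·187)] = (1/2)[149 + √20975177] = 2364.4332

Kővári–Sós–Turán: let r_1, ..., r_149 be the row sums and z = Σ r_i the total number of 1s. Each pair of columns can share at most one row with both entries 1 (else a 2×2 all-ones block appears), so Σ_i C(r_i, 2) ≤ C(188, 2) = 17578. By convexity Σ_i C(r_i, 2) ≥ 149·C(z/149, 2) = z(z − 149)/(2·149), giving z² − 149z − 149·188·187 ≤ 0 and hence z ≤ (1/2)[149 + √(22201 + 4·5238244)] = (1/2)[149 + √20975177] ≈ (1/2)(149 + 4579.8665) = 2364.4332.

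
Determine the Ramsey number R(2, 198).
R(2, 198) = 198

R(2, k) = k for all k ≥ 2: in a 2-colouring of K_k, either some edge is red (a red K_2) or all edges are blue (a blue K_k). And K_{197} coloured all-blue has no blue K_198, so R(2, 198) > 197. Hence R(2, 198) = 198.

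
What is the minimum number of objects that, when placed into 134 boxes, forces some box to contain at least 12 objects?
n = (12 − 1)·134 + 1 = 1475

By the generalised pigeonhole principle, to guarantee some box contains ≥ r objects we need more than (r − 1) · k objects total. Threshold: n = (r − 1) · k + 1. With r = 12 and k = 134: n = 11 · 134 + 1 = 1474 + 1 = 1475. For n = 1474 = 11 · 134, we can put exactly 11 objects in every box, avoiding 12 in any single one — so 1475 is tight.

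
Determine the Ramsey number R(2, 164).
R(2, 164) = 164

R(2, k) = k for all k ≥ 2: in a 2-colouring of K_k, either some edge is red (a red K_2) or all edges are blue (a blue K_k). And K_{163} coloured all-blue has no blue K_164, so R(2, 164) > 163. Hence R(2, 164) = 164.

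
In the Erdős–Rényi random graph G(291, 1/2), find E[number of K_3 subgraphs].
E[# K_3] = C(291, 3) · (1/2)^C(3, 2) = 4064785 / 2^3 = 508098.125

For each 3-subset S of vertices (there are C(291, 3) = 4064785 such S), let X_S = 1 if S induces a K_3 (all C(3, 2) = 3 edges present). Then P(X_S = 1) = (1/2)^3 = 1/8. By linearity of expectation, E[# K_3] = C(291, 3) · (1/2)^3 = 4064785 / 8 = 508098.125.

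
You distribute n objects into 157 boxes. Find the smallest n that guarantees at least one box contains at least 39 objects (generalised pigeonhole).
n = (39 − 1)·157 + 1 = 5967

By the generalised pigeonhole principle, to guarantee some box contains ≥ r objects we need more than (r − 1) · k objects total. Threshold: n = (r − 1) · k + 1. With r = 39 and k = 157: n = 38 · 157 + 1 = 5966 + 1 = 5967. For n = 5966 = 38 · 157, we can put exactly 38 objects in every box, avoiding 39 in any single one — so 5967 is tight.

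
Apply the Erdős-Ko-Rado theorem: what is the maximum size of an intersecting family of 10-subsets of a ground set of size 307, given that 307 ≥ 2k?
max |F| = C(306, 9) = 57564745737892900

The Erdős-Ko-Rado theorem states: for n ≥ 2k, an intersecting family of k-subsets of an n-element set has size at most C(n − 1, k − 1), with equality for 'star' families {A ⊆ [n] : |A| = k, i ∈ A} (fix an element i). For n = 307, k = 10: C(306, 9) = 57564745737892900.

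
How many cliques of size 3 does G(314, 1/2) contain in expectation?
E[# K_3] = C(314, 3) · (1/2)^C(3, 2) = 5110664 / 2^3 = 638833

For each 3-subset S of vertices (there are C(314, 3) = 5110664 such S), let X_S = 1 if S induces a K_3 (all C(3, 2) = 3 edges present). Then P(X_S = 1) = (1/2)^3 = 1/8. By linearity of expectation, E[# K_3] = C(314, 3) · (1/2)^3 = 5110664 / 8 = 638833.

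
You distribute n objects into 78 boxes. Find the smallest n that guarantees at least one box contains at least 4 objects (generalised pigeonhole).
n = (4 − 1)·78 + 1 = 235

By the generalised pigeonhole principle, to guarantee some box contains ≥ r objects we need more than (r − 1) · k objects total. Threshold: n = (r − 1) · k + 1. With r = 4 and k = 78: n = 3 · 78 + 1 = 234 + 1 = 235. For n = 234 = 3 · 78, we can put exactly 3 objects in every box, avoiding 4 in any single one — so 235 is tight.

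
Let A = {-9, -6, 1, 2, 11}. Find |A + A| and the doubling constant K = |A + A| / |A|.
K = |A + A| / |A| = 14/5

Enumerate A + A = {a + b : a, b ∈ A}. With |A| = 5, there are |A|^2 = 25 ordered sum pairs; collecting distinct values, A + A = {-18, -15, -12, -8, -7, -5, -4, 2, 3, 4, 5, 12, 13, 22}, so |A + A| = 14. Thus K = 14/5. For comparison, the minimum possible |A + A| over all 5-element sets is 2·5 − 1 = 9 (so min K = 9/5), attained only by arithmetic progressions.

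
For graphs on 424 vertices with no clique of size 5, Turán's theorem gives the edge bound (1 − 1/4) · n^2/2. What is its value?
Turán density bound = (3/4) · 424^2/2 = 67416

Turán's theorem: ex(n, K_{r+1}) is achieved by the complete r-partite Turán graph T(n, r) with parts as balanced as possible, and is at most (1 − 1/r) · n^2/2. For r = 4, n = 424: the density bound is (3/4) · 179776/2 = 67416. Since 4 ∣ 424, the Turán graph T(424, 4) has parts of equal size 106, and its edge count e(T(424, 4)) = 67416 attains the density bound exactly.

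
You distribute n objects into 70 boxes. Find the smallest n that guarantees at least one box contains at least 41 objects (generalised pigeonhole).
n = (41 − 1)·70 + 1 = 2801

By the generalised pigeonhole principle, to guarantee some box contains ≥ r objects we need more than (r − 1) · k objects total. Threshold: n = (r − 1) · k + 1. With r = 41 and k = 70: n = 40 · 70 + 1 = 2800 + 1 = 2801. For n = 2800 = 40 · 70, we can put exactly 40 objects in every box, avoiding 41 in any single one — so 2801 is tight.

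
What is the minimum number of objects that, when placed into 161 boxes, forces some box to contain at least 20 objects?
n = (20 − 1)·161 + 1 = 3060

By the generalised pigeonhole principle, to guarantee some box contains ≥ r objects we need more than (r − 1) · k objects total. Threshold: n = (r − 1) · k + 1. With r = 20 and k = 161: n = 19 · 161 + 1 = 3059 + 1 = 3060. For n = 3059 = 19 · 161, we can put exactly 19 objects in every box, avoiding 20 in any single one — so 3060 is tight.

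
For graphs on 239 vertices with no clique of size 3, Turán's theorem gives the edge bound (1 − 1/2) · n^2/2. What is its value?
Turán density bound = (1/2) · 239^2/2 = 57121/4 ≈ 14280.25

Turán's theorem: ex(n, K_{r+1}) is achieved by the complete r-partite Turán graph T(n, r) with parts as balanced as possible, and is at most (1 − 1/r) · n^2/2. For r = 2, n = 239: the density bound is (1/2) · 57121/2 = 57121/4 ≈ 14280.25. The integer-valued extremum is e(T(239, 2)) = 14280, which is strictly less than the density bound 57121/4 since 2 ∤ 239 (the parts of T(239, 2) cannot all be equal).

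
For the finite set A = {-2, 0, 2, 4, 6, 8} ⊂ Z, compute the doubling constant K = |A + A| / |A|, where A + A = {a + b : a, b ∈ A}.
K = |A + A| / |A| = 11/6

Enumerate A + A = {a + b : a, b ∈ A}. With |A| = 6, there are |A|^2 = 36 ordered sum pairs; collecting distinct values, A + A = {-4, -2, 0, 2, 4, 6, 8, 10, 12, 14, 16}, so |A + A| = 11. Thus K = 11/6. Here |A + A| = 2|A| − 1 = 11, the minimum possible — so K = 11/6 is minimal, which holds iff A is an arithmetic progression.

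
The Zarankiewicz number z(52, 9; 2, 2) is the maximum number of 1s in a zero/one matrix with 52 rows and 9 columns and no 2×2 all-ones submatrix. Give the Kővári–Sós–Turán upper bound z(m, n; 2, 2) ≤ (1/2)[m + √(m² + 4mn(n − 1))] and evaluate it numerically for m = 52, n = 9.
z(52, 9; 2, 2) ≤ (1/2)[52 + √(52² + 4·52·9·8)] = (1/2)[52 + √17680] = 92.4831

Kővári–Sós–Turán: let r_1, ..., r_52 be the row sums and z = Σ r_i the total number of 1s. Each pair of columns can share at most one row with both entries 1 (else a 2×2 all-ones block appears), so Σ_i C(r_i, 2) ≤ C(9, 2) = 36. By convexity Σ_i C(r_i, 2) ≥ 52·C(z/52, 2) = z(z − 52)/(2·52), giving z² − 52z − 52·9·8 ≤ 0 and hence z ≤ (1/2)[52 + √(2704 + 4·3744)] = (1/2)[52 + √17680] ≈ (1/2)(52 + 132.9662) = 92.4831.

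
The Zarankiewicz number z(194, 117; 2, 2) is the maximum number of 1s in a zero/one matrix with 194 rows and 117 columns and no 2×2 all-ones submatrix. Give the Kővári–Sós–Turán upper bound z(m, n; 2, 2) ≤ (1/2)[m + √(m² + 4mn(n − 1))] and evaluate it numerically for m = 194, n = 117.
z(194, 117; 2, 2) ≤ (1/2)[194 + √(194² + 4·194·117·116)] = (1/2)[194 + √10569508] = 1722.539

Kővári–Sós–Turán: let r_1, ..., r_194 be the row sums and z = Σ r_i the total number of 1s. Each pair of columns can share at most one row with both entries 1 (else a 2×2 all-ones block appears), so Σ_i C(r_i, 2) ≤ C(117, 2) = 6786. By convexity Σ_i C(r_i, 2) ≥ 194·C(z/194, 2) = z(z − 194)/(2·194), giving z² − 194z − 194·117·116 ≤ 0 and hence z ≤ (1/2)[194 + √(37636 + 4·2632968)] = (1/2)[194 + √10569508] ≈ (1/2)(194 + 3251.078) = 1722.539.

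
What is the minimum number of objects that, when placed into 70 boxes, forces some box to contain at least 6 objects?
n = (6 − 1)·70 + 1 = 351

By the generalised pigeonhole principle, to guarantee some box contains ≥ r objects we need more than (r − 1) · k objects total. Threshold: n = (r − 1) · k + 1. With r = 6 and k = 70: n = 5 · 70 + 1 = 350 + 1 = 351. For n = 350 = 5 · 70, we can put exactly 5 objects in every box, avoiding 6 in any single one — so 351 is tight.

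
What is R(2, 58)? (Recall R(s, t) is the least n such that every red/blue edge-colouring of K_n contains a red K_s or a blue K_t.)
R(2, 58) = 58

R(2, k) = k for all k ≥ 2: in a 2-colouring of K_k, either some edge is red (a red K_2) or all edges are blue (a blue K_k). And K_{57} coloured all-blue has no blue K_58, so R(2, 58) > 57. Hence R(2, 58) = 58.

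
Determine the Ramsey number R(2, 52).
R(2, 52) = 52

R(2, k) = k for all k ≥ 2: in a 2-colouring of K_k, either some edge is red (a red K_2) or all edges are blue (a blue K_k). And K_{51} coloured all-blue has no blue K_52, so R(2, 52) > 51. Hence R(2, 52) = 52.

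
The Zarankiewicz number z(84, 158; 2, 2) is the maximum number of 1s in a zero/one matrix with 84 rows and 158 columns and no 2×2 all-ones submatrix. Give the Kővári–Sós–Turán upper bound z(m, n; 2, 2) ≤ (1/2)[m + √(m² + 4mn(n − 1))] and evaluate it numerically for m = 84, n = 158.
z(84, 158; 2, 2) ≤ (1/2)[84 + √(84² + 4·84·158·157)] = (1/2)[84 + √8341872] = 1486.115

Kővári–Sós–Turán: let r_1, ..., r_84 be the row sums and z = Σ r_i the total number of 1s. Each pair of columns can share at most one row with both entries 1 (else a 2×2 all-ones block appears), so Σ_i C(r_i, 2) ≤ C(158, 2) = 12403. By convexity Σ_i C(r_i, 2) ≥ 84·C(z/84, 2) = z(z − 84)/(2·84), giving z² − 84z − 84·158·157 ≤ 0 and hence z ≤ (1/2)[84 + √(7056 + 4·2083704)] = (1/2)[84 + √8341872] ≈ (1/2)(84 + 2888.2299) = 1486.115.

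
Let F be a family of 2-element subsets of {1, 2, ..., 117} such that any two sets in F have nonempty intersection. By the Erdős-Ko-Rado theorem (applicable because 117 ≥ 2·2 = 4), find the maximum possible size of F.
max |F| = C(116, 1) = 116

The Erdős-Ko-Rado theorem states: for n ≥ 2k, an intersecting family of k-subsets of an n-element set has size at most C(n − 1, k − 1), with equality for 'star' families {A ⊆ [n] : |A| = k, i ∈ A} (fix an element i). For n = 117, k = 2: C(116, 1) = 116.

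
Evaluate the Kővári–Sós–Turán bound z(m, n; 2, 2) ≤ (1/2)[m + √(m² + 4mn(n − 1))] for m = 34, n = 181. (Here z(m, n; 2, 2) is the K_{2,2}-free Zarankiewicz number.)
z(34, 181; 2, 2) ≤ (1/2)[34 + √(34² + 4·34·181·180)] = (1/2)[34 + √4432036] = 1069.6201

Kővári–Sós–Turán: let r_1, ..., r_34 be the row sums and z = Σ r_i the total number of 1s. Each pair of columns can share at most one row with both entries 1 (else a 2×2 all-ones block appears), so Σ_i C(r_i, 2) ≤ C(181, 2) = 16290. By convexity Σ_i C(r_i, 2) ≥ 34·C(z/34, 2) = z(z − 34)/(2·34), giving z² − 34z − 34·181·180 ≤ 0 and hence z ≤ (1/2)[34 + √(1156 + 4·1107720)] = (1/2)[34 + √4432036] ≈ (1/2)(34 + 2105.2401) = 1069.6201.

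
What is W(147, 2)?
W(147, 2) = 147 + 1 = 148

A 2-term AP is any pair of integers, so a monochromatic 2-AP exists iff some colour is used at least twice. With 147 colours, the colouring i ↦ i on {1, ..., 147} uses each colour once, avoiding any monochromatic pair, so W(147, 2) > 147. For {1, ..., 148}, pigeonhole forces two integers of the same colour, which form a monochromatic 2-AP. Hence W(147, 2) = 148.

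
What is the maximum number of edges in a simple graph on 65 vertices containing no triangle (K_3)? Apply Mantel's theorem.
ex(65, K_3) = ⌊65^2/4⌋ = 1056

Mantel (1907): a triangle-free graph on n vertices has at most ⌊n^2/4⌋ edges, with equality for the complete bipartite graph K_{⌊n/2⌋, ⌈n/2⌉}. For n = 65: ⌊65^2/4⌋ = ⌊4225/4⌋ = 1056. The extremal graph is K_{32, 33}, which has 32·33 = 1056 edges.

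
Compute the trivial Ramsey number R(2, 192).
R(2, 192) = 192

R(2, k) = k for all k ≥ 2: in a 2-colouring of K_k, either some edge is red (a red K_2) or all edges are blue (a blue K_k). And K_{191} coloured all-blue has no blue K_192, so R(2, 192) > 191. Hence R(2, 192) = 192.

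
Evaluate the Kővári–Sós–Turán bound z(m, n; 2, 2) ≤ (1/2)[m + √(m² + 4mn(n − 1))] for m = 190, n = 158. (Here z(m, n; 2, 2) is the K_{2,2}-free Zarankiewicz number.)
z(190, 158; 2, 2) ≤ (1/2)[190 + √(190² + 4·190·158·157)] = (1/2)[190 + √18888660] = 2268.0543

Kővári–Sós–Turán: let r_1, ..., r_190 be the row sums and z = Σ r_i the total number of 1s. Each pair of columns can share at most one row with both entries 1 (else a 2×2 all-ones block appears), so Σ_i C(r_i, 2) ≤ C(158, 2) = 12403. By convexity Σ_i C(r_i, 2) ≥ 190·C(z/190, 2) = z(z − 190)/(2·190), giving z² − 190z − 190·158·157 ≤ 0 and hence z ≤ (1/2)[190 + √(36100 + 4·4713140)] = (1/2)[190 + √18888660] ≈ (1/2)(190 + 4346.1086) = 2268.0543.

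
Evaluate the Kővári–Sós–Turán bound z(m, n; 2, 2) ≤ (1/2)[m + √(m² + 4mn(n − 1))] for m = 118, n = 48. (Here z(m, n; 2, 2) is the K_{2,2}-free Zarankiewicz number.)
z(118, 48; 2, 2) ≤ (1/2)[118 + √(118² + 4·118·48·47)] = (1/2)[118 + √1078756] = 578.3159

Kővári–Sós–Turán: let r_1, ..., r_118 be the row sums and z = Σ r_i the total number of 1s. Each pair of columns can share at most one row with both entries 1 (else a 2×2 all-ones block appears), so Σ_i C(r_i, 2) ≤ C(48, 2) = 1128. By convexity Σ_i C(r_i, 2) ≥ 118·C(z/118, 2) = z(z − 118)/(2·118), giving z² − 118z − 118·48·47 ≤ 0 and hence z ≤ (1/2)[118 + √(13924 + 4·266208)] = (1/2)[118 + √1078756] ≈ (1/2)(118 + 1038.6318) = 578.3159.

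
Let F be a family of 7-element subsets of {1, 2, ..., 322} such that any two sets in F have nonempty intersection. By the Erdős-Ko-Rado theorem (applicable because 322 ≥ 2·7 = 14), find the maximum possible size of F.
max |F| = C(321, 6) = 1449728451424

The Erdős-Ko-Rado theorem states: for n ≥ 2k, an intersecting family of k-subsets of an n-element set has size at most C(n − 1, k − 1), with equality for 'star' families {A ⊆ [n] : |A| = k, i ∈ A} (fix an element i). For n = 322, k = 7: C(321, 6) = 1449728451424.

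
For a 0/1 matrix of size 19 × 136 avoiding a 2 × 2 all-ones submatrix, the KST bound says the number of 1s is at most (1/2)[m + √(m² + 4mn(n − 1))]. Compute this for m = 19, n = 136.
z(19, 136; 2, 2) ≤ (1/2)[19 + √(19² + 4·19·136·135)] = (1/2)[19 + √1395721] = 600.2032

Kővári–Sós–Turán: let r_1, ..., r_19 be the row sums and z = Σ r_i the total number of 1s. Each pair of columns can share at most one row with both entries 1 (else a 2×2 all-ones block appears), so Σ_i C(r_i, 2) ≤ C(136, 2) = 9180. By convexity Σ_i C(r_i, 2) ≥ 19·C(z/19, 2) = z(z − 19)/(2·19), giving z² − 19z − 19·136·135 ≤ 0 and hence z ≤ (1/2)[19 + √(361 + 4·348840)] = (1/2)[19 + √1395721] ≈ (1/2)(19 + 1181.4064) = 600.2032.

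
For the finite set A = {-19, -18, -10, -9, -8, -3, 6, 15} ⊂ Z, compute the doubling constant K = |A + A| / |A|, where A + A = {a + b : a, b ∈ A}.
K = |A + A| / |A| = 28/8 = 7/2

Enumerate A + A = {a + b : a, b ∈ A}. With |A| = 8, there are |A|^2 = 64 ordered sum pairs; collecting distinct values, A + A = {-38, -37, -36, -29, -28, -27, -26, -22, -21, -20, -19, -18, -17, -16, -13, -12, -11, -6, -4, -3, -2, 3, 5, 6, 7, 12, 21, 30}, so |A + A| = 28. Thus K = 28/8 = 7/2. For comparison, the minimum possible |A + A| over all 8-element sets is 2·8 − 1 = 15 (so min K = 15/8), attained only by arithmetic progressions.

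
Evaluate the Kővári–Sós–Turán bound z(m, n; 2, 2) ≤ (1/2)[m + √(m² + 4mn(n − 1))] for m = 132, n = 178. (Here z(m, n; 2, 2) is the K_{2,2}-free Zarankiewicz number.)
z(132, 178; 2, 2) ≤ (1/2)[132 + √(132² + 4·132·178·177)] = (1/2)[132 + √16652592] = 2106.3794

Kővári–Sós–Turán: let r_1, ..., r_132 be the row sums and z = Σ r_i the total number of 1s. Each pair of columns can share at most one row with both entries 1 (else a 2×2 all-ones block appears), so Σ_i C(r_i, 2) ≤ C(178, 2) = 15753. By convexity Σ_i C(r_i, 2) ≥ 132·C(z/132, 2) = z(z − 132)/(2·132), giving z² − 132z − 132·178·177 ≤ 0 and hence z ≤ (1/2)[132 + √(17424 + 4·4158792)] = (1/2)[132 + √16652592] ≈ (1/2)(132 + 4080.7588) = 2106.3794.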